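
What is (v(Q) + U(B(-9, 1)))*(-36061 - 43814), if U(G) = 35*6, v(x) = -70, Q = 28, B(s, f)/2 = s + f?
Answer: -11182500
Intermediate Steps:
B(s, f) = 2*f + 2*s (B(s, f) = 2*(s + f) = 2*(f + s) = 2*f + 2*s)
U(G) = 210
(v(Q) + U(B(-9, 1)))*(-36061 - 43814) = (-70 + 210)*(-36061 - 43814) = 140*(-79875) = -11182500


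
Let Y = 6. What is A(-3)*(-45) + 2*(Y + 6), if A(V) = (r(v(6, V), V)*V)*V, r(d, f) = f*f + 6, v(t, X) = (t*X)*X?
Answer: -6051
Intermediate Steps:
v(t, X) = t*X² (v(t, X) = (X*t)*X = t*X²)
r(d, f) = 6 + f² (r(d, f) = f² + 6 = 6 + f²)
A(V) = V²*(6 + V²) (A(V) = ((6 + V²)*V)*V = (V*(6 + V²))*V = V²*(6 + V²))
A(-3)*(-45) + 2*(Y + 6) = ((-3)²*(6 + (-3)²))*(-45) + 2*(6 + 6) = (9*(6 + 9))*(-45) + 2*12 = (9*15)*(-45) + 24 = 135*(-45) + 24 = -6075 + 24 = -6051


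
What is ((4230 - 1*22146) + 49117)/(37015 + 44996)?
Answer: 31201/82011 ≈ 0.38045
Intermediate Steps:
((4230 - 1*22146) + 49117)/(37015 + 44996) = ((4230 - 22146) + 49117)/82011 = (-17916 + 49117)*(1/82011) = 31201*(1/82011) = 31201/82011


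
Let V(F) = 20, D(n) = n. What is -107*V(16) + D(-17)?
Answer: -2157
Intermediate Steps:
-107*V(16) + D(-17) = -107*20 - 17 = -2140 - 17 = -2157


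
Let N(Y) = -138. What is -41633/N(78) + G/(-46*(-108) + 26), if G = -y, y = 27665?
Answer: 4638578/15663 ≈ 296.15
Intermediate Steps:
G = -27665 (G = -1*27665 = -27665)
-41633/N(78) + G/(-46*(-108) + 26) = -41633/(-138) - 27665/(-46*(-108) + 26) = -41633*(-1/138) - 27665/(4968 + 26) = 41633/138 - 27665/4994 = 41633/138 - 27665*1/4994 = 41633/138 - 2515/454 = 4638578/15663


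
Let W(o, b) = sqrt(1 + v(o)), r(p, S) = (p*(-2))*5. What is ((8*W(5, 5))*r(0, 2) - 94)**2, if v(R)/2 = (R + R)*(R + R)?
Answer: 8836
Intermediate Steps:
v(R) = 8*R**2 (v(R) = 2*((R + R)*(R + R)) = 2*((2*R)*(2*R)) = 2*(4*R**2) = 8*R**2)
r(p, S) = -10*p (r(p, S) = -2*p*5 = -10*p)
W(o, b) = sqrt(1 + 8*o**2)
((8*W(5, 5))*r(0, 2) - 94)**2 = ((8*sqrt(1 + 8*5**2))*(-10*0) - 94)**2 = ((8*sqrt(1 + 8*25))*0 - 94)**2 = ((8*sqrt(1 + 200))*0 - 94)**2 = ((8*sqrt(201))*0 - 94)**2 = (0 - 94)**2 = (-94)**2 = 8836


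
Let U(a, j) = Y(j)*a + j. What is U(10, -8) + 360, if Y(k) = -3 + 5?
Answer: 372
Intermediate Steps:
Y(k) = 2
U(a, j) = j + 2*a (U(a, j) = 2*a + j = j + 2*a)
U(10, -8) + 360 = (-8 + 2*10) + 360 = (-8 + 20) + 360 = 12 + 360 = 372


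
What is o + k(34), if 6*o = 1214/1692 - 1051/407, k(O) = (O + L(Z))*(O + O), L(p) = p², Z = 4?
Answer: 7023526703/2065932 ≈ 3399.7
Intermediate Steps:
k(O) = 2*O*(16 + O) (k(O) = (O + 4²)*(O + O) = (O + 16)*(2*O) = (16 + O)*(2*O) = 2*O*(16 + O))
o = -642097/2065932 (o = (1214/1692 - 1051/407)/6 = (1214*(1/1692) - 1051*1/407)/6 = (607/846 - 1051/407)/6 = (⅙)*(-642097/344322) = -642097/2065932 ≈ -0.31080)
o + k(34) = -642097/2065932 + 2*34*(16 + 34) = -642097/2065932 + 2*34*50 = -642097/2065932 + 3400 = 7023526703/2065932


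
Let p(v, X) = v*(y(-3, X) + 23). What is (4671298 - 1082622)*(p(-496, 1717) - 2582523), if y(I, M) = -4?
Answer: -9301657992172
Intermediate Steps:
p(v, X) = 19*v (p(v, X) = v*(-4 + 23) = v*19 = 19*v)
(4671298 - 1082622)*(p(-496, 1717) - 2582523) = (4671298 - 1082622)*(19*(-496) - 2582523) = 3588676*(-9424 - 2582523) = 3588676*(-2591947) = -9301657992172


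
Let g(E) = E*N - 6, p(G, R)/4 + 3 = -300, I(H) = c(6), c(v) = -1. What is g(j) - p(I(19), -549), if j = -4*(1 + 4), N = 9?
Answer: 1026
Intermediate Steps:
I(H) = -1
p(G, R) = -1212 (p(G, R) = -12 + 4*(-300) = -12 - 1200 = -1212)
j = -20 (j = -4*5 = -20)
g(E) = -6 + 9*E (g(E) = E*9 - 6 = 9*E - 6 = -6 + 9*E)
g(j) - p(I(19), -549) = (-6 + 9*(-20)) - 1*(-1212) = (-6 - 180) + 1212 = -186 + 1212 = 1026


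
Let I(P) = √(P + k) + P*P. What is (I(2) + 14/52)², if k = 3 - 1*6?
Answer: 11645/676 + 111*I/13 ≈ 17.226 + 8.5385*I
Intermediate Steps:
k = -3 (k = 3 - 6 = -3)
I(P) = P² + √(-3 + P) (I(P) = √(P - 3) + P*P = √(-3 + P) + P² = P² + √(-3 + P))
(I(2) + 14/52)² = ((2² + √(-3 + 2)) + 14/52)² = ((4 + √(-1)) + 14*(1/52))² = ((4 + I) + 7/26)² = (111/26 + I)²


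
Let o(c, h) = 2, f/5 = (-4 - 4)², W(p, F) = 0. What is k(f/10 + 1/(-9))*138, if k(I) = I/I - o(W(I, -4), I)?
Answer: -138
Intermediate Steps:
f = 320 (f = 5*(-4 - 4)² = 5*(-8)² = 5*64 = 320)
k(I) = -1 (k(I) = I/I - 1*2 = 1 - 2 = -1)
k(f/10 + 1/(-9))*138 = -1*138 = -138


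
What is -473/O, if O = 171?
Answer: -473/171 ≈ -2.7661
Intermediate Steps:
-473/O = -473/171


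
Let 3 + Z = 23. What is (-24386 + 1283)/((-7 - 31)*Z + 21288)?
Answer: -23103/20528 ≈ -1.1254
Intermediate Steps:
Z = 20 (Z = -3 + 23 = 20)
(-24386 + 1283)/((-7 - 31)*Z + 21288) = (-24386 + 1283)/((-7 - 31)*20 + 21288) = -23103/(-38*20 + 21288) = -23103/(-760 + 21288) = -23103/20528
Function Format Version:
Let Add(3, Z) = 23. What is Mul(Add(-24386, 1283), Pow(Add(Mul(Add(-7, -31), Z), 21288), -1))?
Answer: Rational(-23103, 20528) ≈ -1.1254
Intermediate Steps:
Z = 20 (Z = Add(-3, 23) = 20)
Mul(Add(-24386, 1283), Pow(Add(Mul(Add(-7, -31), Z), 21288), -1)) = Mul(Add(-24386, 1283), Pow(Add(Mul(Add(-7, -31), 20), 21288), -1)) = Mul(-23103, Pow(Add(Mul(-38, 20), 21288), -1)) = Mul(-23103, Pow(Add(-760, 21288), -1)) = Mul(-23103, Pow(20528, -1)) = Mul(-23103, Rational(1, 20528)) = Rational(-23103, 20528)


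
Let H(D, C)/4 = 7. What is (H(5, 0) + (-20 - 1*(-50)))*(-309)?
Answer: -17922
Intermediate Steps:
H(D, C) = 28 (H(D, C) = 4*7 = 28)
(H(5, 0) + (-20 - 1*(-50)))*(-309) = (28 + (-20 - 1*(-50)))*(-309) = (28 + (-20 + 50))*(-309) = (28 + 30)*(-309) = 58*(-309) = -17922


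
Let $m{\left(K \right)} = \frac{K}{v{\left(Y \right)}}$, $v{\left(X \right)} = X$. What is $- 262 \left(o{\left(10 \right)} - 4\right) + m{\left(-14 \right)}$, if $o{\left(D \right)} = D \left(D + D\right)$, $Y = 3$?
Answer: $- \frac{154070}{3} \approx -51357.0$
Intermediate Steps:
$o{\left(D \right)} = 2 D^{2}$ ($o{\left(D \right)} = D 2 D = 2 D^{2}$)
$m{\left(K \right)} = \frac{K}{3}$
$- 262 \left(o{\left(10 \right)} - 4\right) + m{\left(-14 \right)} = - 262 \left(2 \cdot 10^{2} - 4\right) + \frac{1}{3} \left(-14\right) = - 262 \left(2 \cdot 100 - 4\right) - \frac{14}{3} = - 262 \left(200 - 4\right) - \frac{14}{3} = \left(-262\right) 196 - \frac{14}{3} = -51352 - \frac{14}{3} = - \frac{154070}{3}$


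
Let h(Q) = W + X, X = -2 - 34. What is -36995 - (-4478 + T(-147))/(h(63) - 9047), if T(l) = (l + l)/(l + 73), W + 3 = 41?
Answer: -12381097214/334665 ≈ -36996.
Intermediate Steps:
W = 38 (W = -3 + 41 = 38)
X = -36
T(l) = 2*l/(73 + l) (T(l) = (2*l)/(73 + l) = 2*l/(73 + l))
h(Q) = 2 (h(Q) = 38 - 36 = 2)
-36995 - (-4478 + T(-147))/(h(63) - 9047) = -36995 - (-4478 + 2*(-147)/(73 - 147))/(2 - 9047) = -36995 - (-4478 + 2*(-147)/(-74))/(-9045) = -36995 - (-4478 + 2*(-147)*(-1/74))*(-1)/9045 = -36995 - (-4478 + 147/37)*(-1)/9045 = -36995 - (-165539)*(-1)/(37*9045) = -36995 - 1*165539/334665 = -36995 - 165539/334665 = -12381097214/334665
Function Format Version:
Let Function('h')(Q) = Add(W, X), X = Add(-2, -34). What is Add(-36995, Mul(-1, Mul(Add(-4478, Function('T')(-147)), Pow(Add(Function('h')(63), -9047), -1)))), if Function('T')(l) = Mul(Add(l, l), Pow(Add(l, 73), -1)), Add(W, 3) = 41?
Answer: Rational(-12381097214, 334665) ≈ -36996.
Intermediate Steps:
W = 38 (W = Add(-3, 41) = 38)
X = -36
Function('T')(l) = Mul(2, l, Pow(Add(73, l), -1)) (Function('T')(l) = Mul(Mul(2, l), Pow(Add(73, l), -1)) = Mul(2, l, Pow(Add(73, l), -1)))
Function('h')(Q) = 2 (Function('h')(Q) = Add(38, -36) = 2)
Add(-36995, Mul(-1, Mul(Add(-4478, Function('T')(-147)), Pow(Add(Function('h')(63), -9047), -1)))) = Add(-36995, Mul(-1, Mul(Add(-4478, Mul(2, -147, Pow(Add(73, -147), -1))), Pow(Add(2, -9047), -1)))) = Add(-36995, Mul(-1, Mul(Add(-4478, Mul(2, -147, Pow(-74, -1))), Pow(-9045, -1)))) = Add(-36995, Mul(-1, Mul(Add(-4478, Mul(2, -147, Rational(-1, 74))), Rational(-1, 9045)))) = Add(-36995, Mul(-1, Mul(Add(-4478, Rational(147, 37)), Rational(-1, 9045)))) = Add(-36995, Mul(-1, Mul(Rational(-165539, 37), Rational(-1, 9045)))) = Add(-36995, Mul(-1, Rational(165539, 334665))) = Add(-36995, Rational(-165539, 334665)) = Rational(-12381097214, 334665)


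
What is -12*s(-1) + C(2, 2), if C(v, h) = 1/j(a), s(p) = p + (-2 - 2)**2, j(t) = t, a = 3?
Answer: -539/3 ≈ -179.67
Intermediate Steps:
s(p) = 16 + p (s(p) = p + (-4)**2 = p + 16 = 16 + p)
C(v, h) = 1/3
-12*s(-1) + C(2, 2) = -12*(16 - 1) + 1/3 = -12*15 + 1/3 = -180 + 1/3 = -539/3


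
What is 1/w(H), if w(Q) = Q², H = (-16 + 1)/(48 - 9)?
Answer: 169/25 ≈ 6.7600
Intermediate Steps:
H = -5/13 (H = -15/39 = -15*1/39 = -5/13 ≈ -0.38462)
1/w(H) = 1/((-5/13)²) = 1/(25/169) = 169/25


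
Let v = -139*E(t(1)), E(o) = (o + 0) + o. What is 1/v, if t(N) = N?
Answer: -1/278 ≈ -0.0035971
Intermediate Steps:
E(o) = 2*o (E(o) = o + o = 2*o)
v = -278 ≈ -278.00
1/v = 1/(-278) = -1/278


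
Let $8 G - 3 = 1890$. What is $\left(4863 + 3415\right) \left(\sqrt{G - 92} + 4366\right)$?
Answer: $36141748 + \frac{4139 \sqrt{2314}}{2} \approx 3.6241 \cdot 10^{7}$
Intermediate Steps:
$G = \frac{1893}{8}$ ($G = \frac{3}{8} + \frac{1}{8} \cdot 1890 = \frac{3}{8} + \frac{945}{4} = \frac{1893}{8} \approx 236.63$)
$\left(4863 + 3415\right) \left(\sqrt{G - 92} + 4366\right) = \left(4863 + 3415\right) \left(\sqrt{\frac{1893}{8} - 92} + 4366\right) = 8278 \left(\sqrt{\frac{1157}{8}} + 4366\right) = 8278 \left(\frac{\sqrt{2314}}{4} + 4366\right) = 8278 \left(4366 + \frac{\sqrt{2314}}{4}\right) = 36141748 + \frac{4139 \sqrt{2314}}{2}$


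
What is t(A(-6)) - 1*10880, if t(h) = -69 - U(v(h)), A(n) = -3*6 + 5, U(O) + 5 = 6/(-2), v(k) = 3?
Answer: -10941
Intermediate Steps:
U(O) = -8 (U(O) = -5 + 6/(-2) = -5 + 6*(-½) = -5 - 3 = -8)
A(n) = -13 (A(n) = -18 + 5 = -13)
t(h) = -61 (t(h) = -69 - 1*(-8) = -69 + 8 = -61)
t(A(-6)) - 1*10880 = -61 - 1*10880 = -61 - 10880 = -10941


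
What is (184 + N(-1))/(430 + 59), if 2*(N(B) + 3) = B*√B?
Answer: 181/489 - I/978 ≈ 0.37014 - 0.0010225*I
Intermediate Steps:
N(B) = -3 + B^(3/2)/2 (N(B) = -3 + (B*√B)/2 = -3 + B^(3/2)/2)
(184 + N(-1))/(430 + 59) = (184 + (-3 + (-1)^(3/2)/2))/(430 + 59) = (184 + (-3 + (-I)/2))/489 = (184 + (-3 - I/2))*(1/489) = (181 - I/2)*(1/489) = 181/489 - I/978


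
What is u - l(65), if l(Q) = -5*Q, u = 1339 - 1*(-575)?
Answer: 2239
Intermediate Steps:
u = 1914 (u = 1339 + 575 = 1914)
u - l(65) = 1914 - (-5)*65 = 1914 - 1*(-325) = 1914 + 325 = 2239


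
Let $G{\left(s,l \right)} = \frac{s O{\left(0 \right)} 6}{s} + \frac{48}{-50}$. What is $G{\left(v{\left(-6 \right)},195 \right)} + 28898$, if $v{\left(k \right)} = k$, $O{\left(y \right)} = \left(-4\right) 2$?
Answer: $\frac{721226}{25} \approx 28849.0$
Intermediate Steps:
$O{\left(y \right)} = -8$
$G{\left(s,l \right)} = - \frac{1224}{25}$ ($G{\left(s,l \right)} = \frac{s \left(-8\right) 6}{s} + \frac{48}{-50} = \frac{- 8 s 6}{s} + 48 \left(- \frac{1}{50}\right) = \frac{\left(-48\right) s}{s} - \frac{24}{25} = -48 - \frac{24}{25} = - \frac{1224}{25}$)
$G{\left(v{\left(-6 \right)},195 \right)} + 28898 = - \frac{1224}{25} + 28898 = \frac{721226}{25}$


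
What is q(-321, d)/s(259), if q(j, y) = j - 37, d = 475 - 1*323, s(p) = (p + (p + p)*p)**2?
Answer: -358/18069005241 ≈ -1.9813e-8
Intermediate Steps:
s(p) = (p + 2*p**2)**2 (s(p) = (p + (2*p)*p)**2 = (p + 2*p**2)**2)
d = 152 (d = 475 - 323 = 152)
q(j, y) = -37 + j
q(-321, d)/s(259) = (-37 - 321)/((259**2*(1 + 2*259)**2)) = -358*1/(67081*(1 + 518)**2) = -358/(67081*519**2) = -358/(67081*269361) = -358/18069005241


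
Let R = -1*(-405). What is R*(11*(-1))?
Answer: -4455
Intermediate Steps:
R = 405
R*(11*(-1)) = 405*(11*(-1)) = 405*(-11) = -4455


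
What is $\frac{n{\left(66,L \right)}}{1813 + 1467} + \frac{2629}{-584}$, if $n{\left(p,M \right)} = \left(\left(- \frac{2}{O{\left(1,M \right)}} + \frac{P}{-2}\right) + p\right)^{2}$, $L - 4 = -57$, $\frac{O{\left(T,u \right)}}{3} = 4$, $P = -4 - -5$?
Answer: $- \frac{3448321}{1077480} \approx -3.2004$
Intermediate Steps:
$P = 1$ ($P = -4 + 5 = 1$)
$O{\left(T,u \right)} = 12$ ($O{\left(T,u \right)} = 3 \cdot 4 = 12$)
$L = -53$ ($L = 4 - 57 = -53$)
$n{\left(p,M \right)} = \left(- \frac{2}{3} + p\right)^{2}$ ($n{\left(p,M \right)} = \left(\left(- \frac{2}{12} + 1 \frac{1}{-2}\right) + p\right)^{2} = \left(\left(\left(-2\right) \frac{1}{12} + 1 \left(- \frac{1}{2}\right)\right) + p\right)^{2} = \left(\left(- \frac{1}{6} - \frac{1}{2}\right) + p\right)^{2} = \left(- \frac{2}{3} + p\right)^{2}$)
$\frac{n{\left(66,L \right)}}{1813 + 1467} + \frac{2629}{-584} = \frac{\frac{1}{9} \left(-2 + 3 \cdot 66\right)^{2}}{1813 + 1467} + \frac{2629}{-584} = \frac{\frac{1}{9} \left(-2 + 198\right)^{2}}{3280} + 2629 \left(- \frac{1}{584}\right) = \frac{196^{2}}{9} \cdot \frac{1}{3280} - \frac{2629}{584} = \frac{1}{9} \cdot 38416 \cdot \frac{1}{3280} - \frac{2629}{584} = \frac{38416}{9} \cdot \frac{1}{3280} - \frac{2629}{584} = \frac{2401}{1845} - \frac{2629}{584} = - \frac{3448321}{1077480}$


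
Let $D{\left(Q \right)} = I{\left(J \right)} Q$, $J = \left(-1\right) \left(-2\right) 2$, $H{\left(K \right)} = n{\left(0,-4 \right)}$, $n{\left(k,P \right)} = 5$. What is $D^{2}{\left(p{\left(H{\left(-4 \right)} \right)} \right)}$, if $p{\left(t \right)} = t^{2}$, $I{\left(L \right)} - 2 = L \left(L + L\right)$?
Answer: $722500$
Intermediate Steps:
$H{\left(K \right)} = 5$
$J = 4$ ($J = 2 \cdot 2 = 4$)
$I{\left(L \right)} = 2 + 2 L^{2}$ ($I{\left(L \right)} = 2 + L \left(L + L\right) = 2 + L 2 L = 2 + 2 L^{2}$)
$D{\left(Q \right)} = 34 Q$ ($D{\left(Q \right)} = \left(2 + 2 \cdot 4^{2}\right) Q = \left(2 + 2 \cdot 16\right) Q = \left(2 + 32\right) Q = 34 Q$)
$D^{2}{\left(p{\left(H{\left(-4 \right)} \right)} \right)} = \left(34 \cdot 5^{2}\right)^{2} = \left(34 \cdot 25\right)^{2} = 850^{2} = 722500$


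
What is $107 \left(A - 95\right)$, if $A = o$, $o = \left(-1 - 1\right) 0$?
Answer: $-10165$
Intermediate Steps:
$o = 0$ ($o = \left(-2\right) 0 = 0$)
$A = 0$
$107 \left(A - 95\right) = 107 \left(0 - 95\right) = 107 \left(-95\right) = -10165$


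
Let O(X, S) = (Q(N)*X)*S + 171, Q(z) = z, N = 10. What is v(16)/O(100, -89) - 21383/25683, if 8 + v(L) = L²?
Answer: -1905799891/2281395207 ≈ -0.83537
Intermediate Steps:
v(L) = -8 + L²
O(X, S) = 171 + 10*S*X (O(X, S) = (10*X)*S + 171 = 10*S*X + 171 = 171 + 10*S*X)
v(16)/O(100, -89) - 21383/25683 = (-8 + 16²)/(171 + 10*(-89)*100) - 21383/25683 = (-8 + 256)/(171 - 89000) - 21383*1/25683 = 248/(-88829) - 21383/25683 = 248*(-1/88829) - 21383/25683 = -248/88829 - 21383/25683 = -1905799891/2281395207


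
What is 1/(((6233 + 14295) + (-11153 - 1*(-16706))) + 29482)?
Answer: 1/55563 ≈ 1.7998e-5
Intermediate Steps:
1/(((6233 + 14295) + (-11153 - 1*(-16706))) + 29482) = 1/((20528 + (-11153 + 16706)) + 29482) = 1/((20528 + 5553) + 29482) = 1/(26081 + 29482) = 1/55563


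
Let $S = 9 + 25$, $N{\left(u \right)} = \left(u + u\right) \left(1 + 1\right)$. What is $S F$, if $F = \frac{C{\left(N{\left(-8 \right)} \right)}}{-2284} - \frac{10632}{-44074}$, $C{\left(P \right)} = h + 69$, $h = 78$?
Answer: $\frac{151339185}{25166254} \approx 6.0136$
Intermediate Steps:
$N{\left(u \right)} = 4 u$ ($N{\left(u \right)} = 2 u 2 = 4 u$)
$S = 34$
$C{\left(P \right)} = 147$ ($C{\left(P \right)} = 78 + 69 = 147$)
$F = \frac{8902305}{50332508}$ ($F = \frac{147}{-2284} - \frac{10632}{-44074} = 147 \left(- \frac{1}{2284}\right) - - \frac{5316}{22037} = - \frac{147}{2284} + \frac{5316}{22037} = \frac{8902305}{50332508} \approx 0.17687$)
$S F = 34 \cdot \frac{8902305}{50332508} = \frac{151339185}{25166254}$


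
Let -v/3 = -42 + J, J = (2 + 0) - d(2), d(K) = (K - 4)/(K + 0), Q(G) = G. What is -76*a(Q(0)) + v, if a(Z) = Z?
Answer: 117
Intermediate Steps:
d(K) = (-4 + K)/K
J = 3 (J = (2 + 0) - (-4 + 2)/2 = 2 - (-2)/2 = 2 - 1*(-1) = 2 + 1 = 3)
v = 117 (v = -3*(-42 + 3) = -3*(-39) = 117)
-76*a(Q(0)) + v = -76*0 + 117 = 0 + 117 = 117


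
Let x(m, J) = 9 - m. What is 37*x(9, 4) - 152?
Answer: -152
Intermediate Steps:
37*x(9, 4) - 152 = 37*(9 - 1*9) - 152 = 37*(9 - 9) - 152 = 37*0 - 152 = 0 - 152 = -152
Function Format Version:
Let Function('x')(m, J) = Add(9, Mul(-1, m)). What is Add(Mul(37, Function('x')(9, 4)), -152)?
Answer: -152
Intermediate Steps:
Add(Mul(37, Function('x')(9, 4)), -152) = Add(Mul(37, Add(9, Mul(-1, 9))), -152) = Add(Mul(37, Add(9, -9)), -152) = Add(Mul(37, 0), -152) = Add(0, -152) = -152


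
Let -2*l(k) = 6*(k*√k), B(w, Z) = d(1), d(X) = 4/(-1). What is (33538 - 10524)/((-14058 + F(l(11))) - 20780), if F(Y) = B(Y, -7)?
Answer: -11507/17421 ≈ -0.66052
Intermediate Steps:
d(X) = -4 (d(X) = 4*(-1) = -4)
B(w, Z) = -4
l(k) = -3*k^(3/2) (l(k) = -3*k*√k = -3*k^(3/2))
F(Y) = -4
(33538 - 10524)/((-14058 + F(l(11))) - 20780) = (33538 - 10524)/((-14058 - 4) - 20780) = 23014/(-14062 - 20780) = 23014/(-34842) = 23014*(-1/34842) = -11507/17421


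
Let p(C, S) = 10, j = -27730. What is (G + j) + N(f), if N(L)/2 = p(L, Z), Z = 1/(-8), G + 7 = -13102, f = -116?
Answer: -40819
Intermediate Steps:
G = -13109 (G = -7 - 13102 = -13109)
Z = -⅛ ≈ -0.12500
N(L) = 20 (N(L) = 2*10 = 20)
(G + j) + N(f) = (-13109 - 27730) + 20 = -40839 + 20 = -40819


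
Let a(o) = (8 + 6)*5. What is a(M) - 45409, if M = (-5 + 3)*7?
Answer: -45339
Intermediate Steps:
M = -14 (M = -2*7 = -14)
a(o) = 70 (a(o) = 14*5 = 70)
a(M) - 45409 = 70 - 45409 = -45339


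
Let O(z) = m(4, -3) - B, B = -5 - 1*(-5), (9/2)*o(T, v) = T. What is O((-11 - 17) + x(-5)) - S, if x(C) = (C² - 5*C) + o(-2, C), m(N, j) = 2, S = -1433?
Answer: 1435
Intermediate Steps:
o(T, v) = 2*T/9
x(C) = -4/9 + C² - 5*C (x(C) = (C² - 5*C) + (2/9)*(-2) = (C² - 5*C) - 4/9 = -4/9 + C² - 5*C)
B = 0 (B = -5 + 5 = 0)
O(z) = 2 (O(z) = 2 - 1*0 = 2 + 0 = 2)
O((-11 - 17) + x(-5)) - S = 2 - 1*(-1433) = 2 + 1433 = 1435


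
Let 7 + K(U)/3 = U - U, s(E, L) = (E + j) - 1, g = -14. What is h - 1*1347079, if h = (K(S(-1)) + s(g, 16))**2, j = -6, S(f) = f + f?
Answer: -1345315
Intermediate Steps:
S(f) = 2*f
s(E, L) = -7 + E (s(E, L) = (E - 6) - 1 = (-6 + E) - 1 = -7 + E)
K(U) = -21 (K(U) = -21 + 3*(U - U) = -21 + 3*0 = -21 + 0 = -21)
h = 1764 (h = (-21 + (-7 - 14))**2 = (-21 - 21)**2 = (-42)**2 = 1764)
h - 1*1347079 = 1764 - 1*1347079 = 1764 - 1347079 = -1345315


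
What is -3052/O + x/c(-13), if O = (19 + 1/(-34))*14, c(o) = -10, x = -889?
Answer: 99857/1290 ≈ 77.409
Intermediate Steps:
O = 4515/17 (O = (19 - 1/34)*14 = (645/34)*14 = 4515/17 ≈ 265.59)
-3052/O + x/c(-13) = -3052/4515/17 - 889/(-10) = -3052*17/4515 - 889*(-⅒) = -7412/645 + 889/10 = 99857/1290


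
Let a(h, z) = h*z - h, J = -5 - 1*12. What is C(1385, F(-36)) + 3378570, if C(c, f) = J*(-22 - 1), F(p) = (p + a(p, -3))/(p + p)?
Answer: 3378961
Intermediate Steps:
J = -17 (J = -5 - 12 = -17)
a(h, z) = -h + h*z
F(p) = -3/2 (F(p) = (p + p*(-1 - 3))/(p + p) = (p + p*(-4))/((2*p)) = (p - 4*p)*(1/(2*p)) = (-3*p)*(1/(2*p)) = -3/2)
C(c, f) = 391 (C(c, f) = -17*(-22 - 1) = -17*(-23) = 391)
C(1385, F(-36)) + 3378570 = 391 + 3378570 = 3378961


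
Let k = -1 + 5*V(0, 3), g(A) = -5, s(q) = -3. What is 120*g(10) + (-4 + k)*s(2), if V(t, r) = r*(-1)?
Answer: -540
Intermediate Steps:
V(t, r) = -r
k = -16 (k = -1 + 5*(-1*3) = -1 + 5*(-3) = -1 - 15 = -16)
120*g(10) + (-4 + k)*s(2) = 120*(-5) + (-4 - 16)*(-3) = -600 - 20*(-3) = -600 + 60 = -540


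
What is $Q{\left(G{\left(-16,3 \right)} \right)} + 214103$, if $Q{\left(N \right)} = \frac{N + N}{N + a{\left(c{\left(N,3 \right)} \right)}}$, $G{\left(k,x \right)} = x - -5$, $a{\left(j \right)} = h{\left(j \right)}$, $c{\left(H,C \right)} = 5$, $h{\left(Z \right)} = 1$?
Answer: $\frac{1926943}{9} \approx 2.141 \cdot 10^{5}$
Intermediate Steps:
$a{\left(j \right)} = 1$
$G{\left(k,x \right)} = 5 + x$ ($G{\left(k,x \right)} = x + 5 = 5 + x$)
$Q{\left(N \right)} = \frac{2 N}{1 + N}$ ($Q{\left(N \right)} = \frac{N + N}{N + 1} = \frac{2 N}{1 + N}$)
$Q{\left(G{\left(-16,3 \right)} \right)} + 214103 = \frac{2 \left(5 + 3\right)}{1 + \left(5 + 3\right)} + 214103 = 2 \cdot 8 \frac{1}{1 + 8} + 214103 = 2 \cdot 8 \cdot \frac{1}{9} + 214103 = \frac{16}{9} + 214103 = \frac{1926943}{9}$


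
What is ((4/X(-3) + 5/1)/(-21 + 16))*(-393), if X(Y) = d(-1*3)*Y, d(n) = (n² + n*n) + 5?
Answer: 44671/115 ≈ 388.44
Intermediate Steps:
d(n) = 5 + 2*n² (d(n) = (n² + n²) + 5 = 2*n² + 5 = 5 + 2*n²)
X(Y) = 23*Y (X(Y) = (5 + 2*(-1*3)²)*Y = (5 + 2*(-3)²)*Y = (5 + 2*9)*Y = (5 + 18)*Y = 23*Y)
((4/X(-3) + 5/1)/(-21 + 16))*(-393) = ((4/((23*(-3))) + 5/1)/(-21 + 16))*(-393) = ((4/(-69) + 5*1)/(-5))*(-393) = ((4*(-1/69) + 5)*(-⅕))*(-393) = ((-4/69 + 5)*(-⅕))*(-393) = ((341/69)*(-⅕))*(-393) = -341/345*(-393) = 44671/115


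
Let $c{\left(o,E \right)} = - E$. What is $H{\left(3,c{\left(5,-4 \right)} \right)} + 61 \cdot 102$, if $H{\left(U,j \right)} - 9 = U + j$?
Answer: $6238$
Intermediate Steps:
$H{\left(U,j \right)} = 9 + U + j$ ($H{\left(U,j \right)} = 9 + \left(U + j\right) = 9 + U + j$)
$H{\left(3,c{\left(5,-4 \right)} \right)} + 61 \cdot 102 = \left(9 + 3 - -4\right) + 61 \cdot 102 = \left(9 + 3 + 4\right) + 6222 = 16 + 6222 = 6238$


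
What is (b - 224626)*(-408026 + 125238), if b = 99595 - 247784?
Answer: 105427608220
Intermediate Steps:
b = -148189
(b - 224626)*(-408026 + 125238) = (-148189 - 224626)*(-408026 + 125238) = -372815*(-282788) = 105427608220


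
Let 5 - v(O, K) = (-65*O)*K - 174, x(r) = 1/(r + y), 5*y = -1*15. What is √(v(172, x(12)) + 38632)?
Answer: √360479/3 ≈ 200.13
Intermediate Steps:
y = -3 (y = (-1*15)/5 = (⅕)*(-15) = -3)
x(r) = 1/(-3 + r) (x(r) = 1/(r - 3) = 1/(-3 + r))
v(O, K) = 179 + 65*K*O (v(O, K) = 5 - ((-65*O)*K - 174) = 5 - (-65*K*O - 174) = 5 - (-174 - 65*K*O) = 5 + (174 + 65*K*O) = 179 + 65*K*O)
√(v(172, x(12)) + 38632) = √((179 + 65*172/(-3 + 12)) + 38632) = √((179 + 65*172/9) + 38632) = √((179 + 65*(⅑)*172) + 38632) = √((179 + 11180/9) + 38632) = √(12791/9 + 38632) = √(360479/9) = √360479/3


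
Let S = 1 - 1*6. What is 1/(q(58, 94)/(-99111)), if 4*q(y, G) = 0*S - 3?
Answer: 132148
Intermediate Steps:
S = -5 (S = 1 - 6 = -5)
q(y, G) = -3/4 (q(y, G) = (0*(-5) - 3)/4 = (0 - 3)/4 = (1/4)*(-3) = -3/4)
1/(q(58, 94)/(-99111)) = 1/(-3/4/(-99111)) = 1/(-3/4*(-1/99111)) = 1/(1/132148) = 132148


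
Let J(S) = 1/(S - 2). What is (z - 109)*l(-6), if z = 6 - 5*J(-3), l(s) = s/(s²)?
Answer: 17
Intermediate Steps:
J(S) = 1/(-2 + S)
l(s) = 1/s (l(s) = s/s² = 1/s)
z = 7 (z = 6 - 5/(-2 - 3) = 6 - 5/(-5) = 6 - 5*(-⅕) = 6 + 1 = 7)
(z - 109)*l(-6) = (7 - 109)/(-6) = -102*(-⅙) = 17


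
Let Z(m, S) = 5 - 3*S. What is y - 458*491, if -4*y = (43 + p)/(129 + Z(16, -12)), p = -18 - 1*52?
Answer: -152917013/680 ≈ -2.2488e+5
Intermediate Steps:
p = -70 (p = -18 - 52 = -70)
y = 27/680 (y = -(43 - 70)/(4*(129 + (5 - 3*(-12)))) = -(-27)/(4*(129 + (5 + 36))) = -(-27)/(4*(129 + 41)) = -(-27)/(4*170) = -1/4*(-27/170) = 27/680 ≈ 0.039706)
y - 458*491 = 27/680 - 458*491 = 27/680 - 224878 = -152917013/680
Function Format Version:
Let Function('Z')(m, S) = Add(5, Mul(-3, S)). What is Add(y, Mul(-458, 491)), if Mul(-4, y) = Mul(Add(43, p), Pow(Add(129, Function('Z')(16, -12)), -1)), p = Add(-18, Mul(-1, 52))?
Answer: Rational(-152917013, 680) ≈ -2.2488e+5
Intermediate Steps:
p = -70 (p = Add(-18, -52) = -70)
y = Rational(27, 680) (y = Mul(Rational(-1, 4), Mul(Add(43, -70), Pow(Add(129, Add(5, Mul(-3, -12))), -1))) = Mul(Rational(-1, 4), Mul(-27, Pow(Add(129, Add(5, 36)), -1))) = Mul(Rational(-1, 4), Mul(-27, Pow(Add(129, 41), -1))) = Mul(Rational(-1, 4), Mul(-27, Pow(170, -1))) = Mul(Rational(-1, 4), Mul(-27, Rational(1, 170))) = Mul(Rational(-1, 4), Rational(-27, 170)) = Rational(27, 680) ≈ 0.039706)
Add(y, Mul(-458, 491)) = Add(Rational(27, 680), Mul(-458, 491)) = Add(Rational(27, 680), -224878) = Rational(-152917013, 680)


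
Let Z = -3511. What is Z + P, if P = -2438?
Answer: -5949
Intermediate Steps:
Z + P = -3511 - 2438 = -5949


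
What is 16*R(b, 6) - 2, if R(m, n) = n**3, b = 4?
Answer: 3454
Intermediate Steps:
16*R(b, 6) - 2 = 16*6**3 - 2 = 16*216 - 2 = 3456 - 2 = 3454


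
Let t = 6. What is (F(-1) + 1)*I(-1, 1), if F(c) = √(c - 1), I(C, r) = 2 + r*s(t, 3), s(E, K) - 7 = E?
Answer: 15 + 15*I*√2 ≈ 15.0 + 21.213*I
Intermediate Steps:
s(E, K) = 7 + E
I(C, r) = 2 + 13*r (I(C, r) = 2 + r*(7 + 6) = 2 + r*13 = 2 + 13*r)
F(c) = √(-1 + c)
(F(-1) + 1)*I(-1, 1) = (√(-1 - 1) + 1)*(2 + 13*1) = (√(-2) + 1)*(2 + 13) = (I*√2 + 1)*15 = (1 + I*√2)*15 = 15 + 15*I*√2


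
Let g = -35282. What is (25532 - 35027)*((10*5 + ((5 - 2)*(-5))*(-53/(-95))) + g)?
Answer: 6357538665/19 ≈ 3.3461e+8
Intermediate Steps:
(25532 - 35027)*((10*5 + ((5 - 2)*(-5))*(-53/(-95))) + g) = (25532 - 35027)*((10*5 + ((5 - 2)*(-5))*(-53/(-95))) - 35282) = -9495*((50 + (3*(-5))*(-53*(-1/95))) - 35282) = -9495*((50 - 15*53/95) - 35282) = -9495*((50 - 159/19) - 35282) = -9495*(791/19 - 35282) = -9495*(-669567/19) = 6357538665/19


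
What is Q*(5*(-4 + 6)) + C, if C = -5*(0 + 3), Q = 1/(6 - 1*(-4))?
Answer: -14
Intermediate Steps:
Q = ⅒ (Q = 1/(6 + 4) = 1/10 = ⅒ ≈ 0.10000)
C = -15 (C = -5*3 = -15)
Q*(5*(-4 + 6)) + C = (5*(-4 + 6))/10 - 15 = (5*2)/10 - 15 = (⅒)*10 - 15 = 1 - 15 = -14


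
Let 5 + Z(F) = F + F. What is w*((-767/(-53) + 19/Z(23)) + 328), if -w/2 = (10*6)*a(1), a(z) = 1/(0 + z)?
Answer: -89423760/2173 ≈ -41152.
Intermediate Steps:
a(z) = 1/z
Z(F) = -5 + 2*F (Z(F) = -5 + (F + F) = -5 + 2*F)
w = -120 (w = -2*10*6/1 = -120 ≈ -120.00)
w*((-767/(-53) + 19/Z(23)) + 328) = -120*((-767/(-53) + 19/(-5 + 2*23)) + 328) = -120*((-767*(-1/53) + 19/(-5 + 46)) + 328) = -120*((767/53 + 19/41) + 328) = -120*(32454/2173 + 328) = -120*745198/2173 = -89423760/2173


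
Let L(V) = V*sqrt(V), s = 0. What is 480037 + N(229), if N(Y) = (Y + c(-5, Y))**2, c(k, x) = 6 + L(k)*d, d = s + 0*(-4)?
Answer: 535262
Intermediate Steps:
L(V) = V**(3/2)
d = 0 (d = 0 + 0*(-4) = 0 + 0 = 0)
c(k, x) = 6 (c(k, x) = 6 + k**(3/2)*0 = 6 + 0 = 6)
N(Y) = (6 + Y)**2 (N(Y) = (Y + 6)**2 = (6 + Y)**2)
480037 + N(229) = 480037 + (6 + 229)**2 = 480037 + 235**2 = 480037 + 55225 = 535262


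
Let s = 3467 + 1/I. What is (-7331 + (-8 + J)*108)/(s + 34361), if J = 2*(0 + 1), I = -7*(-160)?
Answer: -8936480/42367361 ≈ -0.21093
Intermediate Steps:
I = 1120
J = 2 (J = 2*1 = 2)
s = 3883041/1120 (s = 3467 + 1/1120 = 3883041/1120 ≈ 3467.0)
(-7331 + (-8 + J)*108)/(s + 34361) = (-7331 + (-8 + 2)*108)/(3883041/1120 + 34361) = (-7331 - 6*108)/(42367361/1120) = (-7331 - 648)*(1120/42367361) = -7979*1120/42367361 = -8936480/42367361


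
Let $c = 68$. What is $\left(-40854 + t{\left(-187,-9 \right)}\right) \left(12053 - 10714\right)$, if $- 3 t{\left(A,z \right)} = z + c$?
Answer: $- \frac{164189519}{3} \approx -5.473 \cdot 10^{7}$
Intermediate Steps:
$t{\left(A,z \right)} = - \frac{68}{3} - \frac{z}{3}$ ($t{\left(A,z \right)} = - \frac{z + 68}{3} = - \frac{68 + z}{3} = - \frac{68}{3} - \frac{z}{3}$)
$\left(-40854 + t{\left(-187,-9 \right)}\right) \left(12053 - 10714\right) = \left(-40854 - \frac{59}{3}\right) \left(12053 - 10714\right) = \left(-40854 + \left(- \frac{68}{3} + 3\right)\right) 1339 = \left(-40854 - \frac{59}{3}\right) 1339 = \left(- \frac{122621}{3}\right) 1339 = - \frac{164189519}{3}$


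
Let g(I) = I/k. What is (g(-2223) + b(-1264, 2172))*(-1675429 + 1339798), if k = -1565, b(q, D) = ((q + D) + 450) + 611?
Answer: -1034987999748/1565 ≈ -6.6133e+8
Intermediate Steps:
b(q, D) = 1061 + D + q (b(q, D) = ((D + q) + 450) + 611 = (450 + D + q) + 611 = 1061 + D + q)
g(I) = -I/1565 (g(I) = I/(-1565) = I*(-1/1565) = -I/1565)
(g(-2223) + b(-1264, 2172))*(-1675429 + 1339798) = (-1/1565*(-2223) + (1061 + 2172 - 1264))*(-1675429 + 1339798) = (2223/1565 + 1969)*(-335631) = (3083708/1565)*(-335631) = -1034987999748/1565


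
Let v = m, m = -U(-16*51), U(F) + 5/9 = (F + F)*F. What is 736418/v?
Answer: -6627762/11985403 ≈ -0.55299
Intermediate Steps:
U(F) = -5/9 + 2*F**2 (U(F) = -5/9 + (F + F)*F = -5/9 + (2*F)*F = -5/9 + 2*F**2)
m = -11985403/9 (m = -(-5/9 + 2*(-16*51)**2) = -(-5/9 + 2*(-816)**2) = -(-5/9 + 2*665856) = -(-5/9 + 1331712) = -1*11985403/9 = -11985403/9 ≈ -1.3317e+6)
v = -11985403/9 ≈ -1.3317e+6
736418/v = 736418/(-11985403/9) = 736418*(-9/11985403) = -6627762/11985403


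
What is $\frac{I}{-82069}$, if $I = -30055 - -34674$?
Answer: $- \frac{4619}{82069} \approx -0.056282$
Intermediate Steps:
$I = 4619$ ($I = -30055 + 34674 = 4619$)
$\frac{I}{-82069} = \frac{4619}{-82069} = 4619 \left(- \frac{1}{82069}\right) = - \frac{4619}{82069}$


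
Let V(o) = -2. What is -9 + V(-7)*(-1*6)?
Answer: 3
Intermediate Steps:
-9 + V(-7)*(-1*6) = -9 - (-2)*6 = -9 - 2*(-6) = -9 + 12 = 3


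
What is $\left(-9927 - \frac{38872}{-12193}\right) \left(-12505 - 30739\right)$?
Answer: $\frac{5232568930516}{12193} \approx 4.2915 \cdot 10^{8}$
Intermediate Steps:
$\left(-9927 - \frac{38872}{-12193}\right) \left(-12505 - 30739\right) = \left(-9927 - - \frac{38872}{12193}\right) \left(-43244\right) = \left(-9927 + \frac{38872}{12193}\right) \left(-43244\right) = \left(- \frac{121001039}{12193}\right) \left(-43244\right) = \frac{5232568930516}{12193}$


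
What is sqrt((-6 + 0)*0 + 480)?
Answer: 4*sqrt(30) ≈ 21.909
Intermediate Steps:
sqrt((-6 + 0)*0 + 480) = sqrt(-6*0 + 480) = sqrt(0 + 480) = sqrt(480) = 4*sqrt(30)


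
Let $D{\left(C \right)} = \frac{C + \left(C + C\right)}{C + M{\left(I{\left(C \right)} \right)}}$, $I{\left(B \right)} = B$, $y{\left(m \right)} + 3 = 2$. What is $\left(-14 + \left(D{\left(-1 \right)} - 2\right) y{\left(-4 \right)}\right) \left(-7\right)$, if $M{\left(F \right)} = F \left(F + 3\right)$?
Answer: $91$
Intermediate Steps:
$y{\left(m \right)} = -1$ ($y{\left(m \right)} = -3 + 2 = -1$)
$M{\left(F \right)} = F \left(3 + F\right)$
$D{\left(C \right)} = \frac{3 C}{C + C \left(3 + C\right)}$ ($D{\left(C \right)} = \frac{C + \left(C + C\right)}{C + C \left(3 + C\right)} = \frac{C + 2 C}{C + C \left(3 + C\right)} = \frac{3 C}{C + C \left(3 + C\right)}$)
$\left(-14 + \left(D{\left(-1 \right)} - 2\right) y{\left(-4 \right)}\right) \left(-7\right) = \left(-14 + \left(\frac{3}{4 - 1} - 2\right) \left(-1\right)\right) \left(-7\right) = \left(-14 + \left(\frac{3}{3} - 2\right) \left(-1\right)\right) \left(-7\right) = \left(-14 + \left(3 \cdot \frac{1}{3} - 2\right) \left(-1\right)\right) \left(-7\right) = \left(-14 + \left(1 - 2\right) \left(-1\right)\right) \left(-7\right) = \left(-14 - -1\right) \left(-7\right) = \left(-14 + 1\right) \left(-7\right) = \left(-13\right) \left(-7\right) = 91$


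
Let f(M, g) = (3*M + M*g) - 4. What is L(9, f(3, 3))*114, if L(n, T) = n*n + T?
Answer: 10830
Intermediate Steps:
f(M, g) = -4 + 3*M + M*g
L(n, T) = T + n**2 (L(n, T) = n**2 + T = T + n**2)
L(9, f(3, 3))*114 = ((-4 + 3*3 + 3*3) + 9**2)*114 = ((-4 + 9 + 9) + 81)*114 = (14 + 81)*114 = 95*114 = 10830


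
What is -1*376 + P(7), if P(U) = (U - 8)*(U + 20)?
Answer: -403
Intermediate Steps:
P(U) = (-8 + U)*(20 + U)
-1*376 + P(7) = -1*376 + (-160 + 7² + 12*7) = -376 + (-160 + 49 + 84) = -376 - 27 = -403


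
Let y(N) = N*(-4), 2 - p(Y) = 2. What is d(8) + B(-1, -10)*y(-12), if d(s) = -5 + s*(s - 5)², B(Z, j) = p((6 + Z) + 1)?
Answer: 67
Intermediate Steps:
p(Y) = 0 (p(Y) = 2 - 1*2 = 2 - 2 = 0)
B(Z, j) = 0
y(N) = -4*N
d(s) = -5 + s*(-5 + s)²
d(8) + B(-1, -10)*y(-12) = (-5 + 8*(-5 + 8)²) + 0*(-4*(-12)) = (-5 + 8*3²) + 0*48 = (-5 + 8*9) + 0 = (-5 + 72) + 0 = 67 + 0 = 67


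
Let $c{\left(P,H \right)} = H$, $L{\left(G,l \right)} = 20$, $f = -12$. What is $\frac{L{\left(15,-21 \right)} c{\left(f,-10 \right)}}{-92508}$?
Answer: $\frac{50}{23127} \approx 0.002162$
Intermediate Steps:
$\frac{L{\left(15,-21 \right)} c{\left(f,-10 \right)}}{-92508} = \frac{20 \left(-10\right)}{-92508} = \left(-200\right) \left(- \frac{1}{92508}\right) = \frac{50}{23127}$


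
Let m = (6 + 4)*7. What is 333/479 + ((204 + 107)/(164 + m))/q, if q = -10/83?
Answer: -11585207/1120860 ≈ -10.336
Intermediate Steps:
m = 70 (m = 10*7 = 70)
q = -10/83 (q = -10*1/83 = -10/83 ≈ -0.12048)
333/479 + ((204 + 107)/(164 + m))/q = 333/479 + ((204 + 107)/(164 + 70))/(-10/83) = 333*(1/479) + (311/234)*(-83/10) = 333/479 + (311*(1/234))*(-83/10) = 333/479 + (311/234)*(-83/10) = 333/479 - 25813/2340 = -11585207/1120860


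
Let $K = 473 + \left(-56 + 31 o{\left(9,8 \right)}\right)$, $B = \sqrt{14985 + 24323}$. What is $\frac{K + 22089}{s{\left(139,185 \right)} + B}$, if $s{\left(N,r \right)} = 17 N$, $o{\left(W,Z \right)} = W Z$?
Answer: $\frac{58455894}{5544461} - \frac{49476 \sqrt{9827}}{5544461} \approx 9.6585$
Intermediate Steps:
$B = 2 \sqrt{9827}$ ($B = \sqrt{39308} = 2 \sqrt{9827} \approx 198.26$)
$K = 2649$ ($K = 473 - \left(56 - 31 \cdot 9 \cdot 8\right) = 473 + \left(-56 + 31 \cdot 72\right) = 473 + \left(-56 + 2232\right) = 473 + 2176 = 2649$)
$\frac{K + 22089}{s{\left(139,185 \right)} + B} = \frac{2649 + 22089}{17 \cdot 139 + 2 \sqrt{9827}} = \frac{24738}{2363 + 2 \sqrt{9827}}$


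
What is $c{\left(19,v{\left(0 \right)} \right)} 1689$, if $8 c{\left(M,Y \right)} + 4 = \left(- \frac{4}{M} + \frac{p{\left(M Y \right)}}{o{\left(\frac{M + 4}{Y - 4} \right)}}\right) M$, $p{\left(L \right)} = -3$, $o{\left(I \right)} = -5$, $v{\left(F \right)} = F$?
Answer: $\frac{28713}{40} \approx 717.83$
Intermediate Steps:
$c{\left(M,Y \right)} = - \frac{1}{2} + \frac{M \left(\frac{3}{5} - \frac{4}{M}\right)}{8}$ ($c{\left(M,Y \right)} = - \frac{1}{2} + \frac{\left(- \frac{4}{M} - \frac{3}{-5}\right) M}{8} = - \frac{1}{2} + \frac{\left(- \frac{4}{M} - - \frac{3}{5}\right) M}{8} = - \frac{1}{2} + \frac{\left(- \frac{4}{M} + \frac{3}{5}\right) M}{8} = - \frac{1}{2} + \frac{\left(\frac{3}{5} - \frac{4}{M}\right) M}{8} = - \frac{1}{2} + \frac{M \left(\frac{3}{5} - \frac{4}{M}\right)}{8}$)
$c{\left(19,v{\left(0 \right)} \right)} 1689 = \left(-1 + \frac{3}{40} \cdot 19\right) 1689 = \left(-1 + \frac{57}{40}\right) 1689 = \frac{17}{40} \cdot 1689 = \frac{28713}{40}$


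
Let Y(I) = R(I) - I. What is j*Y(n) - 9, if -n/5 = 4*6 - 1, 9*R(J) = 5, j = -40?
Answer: -41681/9 ≈ -4631.2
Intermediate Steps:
R(J) = 5/9 (R(J) = (⅑)*5 = 5/9)
n = -115 (n = -5*(4*6 - 1) = -5*(24 - 1) = -5*23 = -115)
Y(I) = 5/9 - I
j*Y(n) - 9 = -40*(5/9 - 1*(-115)) - 9 = -40*(5/9 + 115) - 9 = -40*1040/9 - 9 = -41600/9 - 9 = -41681/9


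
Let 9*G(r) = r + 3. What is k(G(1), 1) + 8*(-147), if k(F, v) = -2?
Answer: -1178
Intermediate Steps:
G(r) = ⅓ + r/9 (G(r) = (r + 3)/9 = (3 + r)/9 = ⅓ + r/9)
k(G(1), 1) + 8*(-147) = -2 + 8*(-147) = -2 - 1176 = -1178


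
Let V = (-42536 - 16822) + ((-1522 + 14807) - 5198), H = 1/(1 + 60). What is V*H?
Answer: -51271/61 ≈ -840.51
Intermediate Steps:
H = 1/61 ≈ 0.016393
V = -51271 (V = -59358 + (13285 - 5198) = -59358 + 8087 = -51271)
V*H = -51271*1/61 = -51271/61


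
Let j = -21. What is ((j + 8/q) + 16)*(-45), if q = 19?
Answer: 3915/19 ≈ 206.05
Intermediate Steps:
((j + 8/q) + 16)*(-45) = ((-21 + 8/19) + 16)*(-45) = (-391/19 + 16)*(-45) = -87/19*(-45) = 3915/19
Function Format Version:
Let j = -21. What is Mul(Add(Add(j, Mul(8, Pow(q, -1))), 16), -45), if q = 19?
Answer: Rational(3915, 19) ≈ 206.05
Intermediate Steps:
Mul(Add(Add(j, Mul(8, Pow(q, -1))), 16), -45) = Mul(Add(Add(-21, Mul(8, Pow(19, -1))), 16), -45) = Mul(Add(Add(-21, Mul(8, Rational(1, 19))), 16), -45) = Mul(Add(Add(-21, Rational(8, 19)), 16), -45) = Mul(Add(Rational(-391, 19), 16), -45) = Mul(Rational(-87, 19), -45) = Rational(3915, 19)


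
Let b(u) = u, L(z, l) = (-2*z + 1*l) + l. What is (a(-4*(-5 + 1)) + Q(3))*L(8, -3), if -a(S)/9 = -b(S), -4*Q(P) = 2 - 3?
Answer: -6347/2 ≈ -3173.5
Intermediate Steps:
L(z, l) = -2*z + 2*l (L(z, l) = (-2*z + l) + l = (l - 2*z) + l = -2*z + 2*l)
Q(P) = ¼ (Q(P) = -(2 - 3)/4 = -¼*(-1) = ¼)
a(S) = 9*S (a(S) = -(-9)*S = 9*S)
(a(-4*(-5 + 1)) + Q(3))*L(8, -3) = (9*(-4*(-5 + 1)) + ¼)*(-2*8 + 2*(-3)) = (9*(-4*(-4)) + ¼)*(-16 - 6) = (9*16 + ¼)*(-22) = (144 + ¼)*(-22) = (577/4)*(-22) = -6347/2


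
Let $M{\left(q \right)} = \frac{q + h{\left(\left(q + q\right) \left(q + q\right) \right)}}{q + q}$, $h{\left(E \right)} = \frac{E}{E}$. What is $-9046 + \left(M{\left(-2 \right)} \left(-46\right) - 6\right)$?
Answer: $- \frac{18127}{2} \approx -9063.5$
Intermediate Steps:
$h{\left(E \right)} = 1$
$M{\left(q \right)} = \frac{1 + q}{2 q}$ ($M{\left(q \right)} = \frac{q + 1}{q + q} = \frac{1 + q}{2 q}$)
$-9046 + \left(M{\left(-2 \right)} \left(-46\right) - 6\right) = -9046 + \left(\frac{1 - 2}{2 \left(-2\right)} \left(-46\right) - 6\right) = -9046 + \left(\frac{1}{2} \left(- \frac{1}{2}\right) \left(-1\right) \left(-46\right) - 6\right) = -9046 + \left(\frac{1}{4} \left(-46\right) - 6\right) = -9046 - \frac{35}{2} = - \frac{18127}{2}$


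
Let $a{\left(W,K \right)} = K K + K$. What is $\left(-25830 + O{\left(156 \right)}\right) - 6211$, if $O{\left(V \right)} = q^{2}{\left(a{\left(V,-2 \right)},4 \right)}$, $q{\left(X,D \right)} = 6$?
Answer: $-32005$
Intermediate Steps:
$a{\left(W,K \right)} = K + K^{2}$ ($a{\left(W,K \right)} = K^{2} + K = K + K^{2}$)
$O{\left(V \right)} = 36$ ($O{\left(V \right)} = 6^{2} = 36$)
$\left(-25830 + O{\left(156 \right)}\right) - 6211 = \left(-25830 + 36\right) - 6211 = -25794 - 6211 = -32005$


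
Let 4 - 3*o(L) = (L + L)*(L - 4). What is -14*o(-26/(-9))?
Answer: -11816/243 ≈ -48.625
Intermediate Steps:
o(L) = 4/3 - 2*L*(-4 + L)/3 (o(L) = 4/3 - (L + L)*(L - 4)/3 = 4/3 - 2*L*(-4 + L)/3)
-14*o(-26/(-9)) = -14*(4/3 - 2*(-26/(-9))²/3 + 8*(-26/(-9))/3) = -14*(4/3 - 2*(-26*(-⅑))²/3 + 8*(-26*(-⅑))/3) = -14*(4/3 - 2*(26/9)²/3 + (8/3)*(26/9)) = -14*(4/3 - ⅔*676/81 + 208/27) = -14*(4/3 - 1352/243 + 208/27) = -14*844/243 = -11816/243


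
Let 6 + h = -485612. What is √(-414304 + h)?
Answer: I*√899922 ≈ 948.64*I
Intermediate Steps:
h = -485618 (h = -6 - 485612 = -485618)
√(-414304 + h) = √(-414304 - 485618) = √(-899922) = I*√899922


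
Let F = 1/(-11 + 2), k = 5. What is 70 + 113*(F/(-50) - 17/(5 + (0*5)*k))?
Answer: -141277/450 ≈ -313.95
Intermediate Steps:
F = -⅑ (F = 1/(-9) = -⅑ ≈ -0.11111)
70 + 113*(F/(-50) - 17/(5 + (0*5)*k)) = 70 + 113*(-⅑/(-50) - 17/(5 + (0*5)*5)) = 70 + 113*(-⅑*(-1/50) - 17/(5 + 0*5)) = 70 + 113*(1/450 - 17/(5 + 0)) = 70 + 113*(1/450 - 17/5) = 70 + 113*(-1529/450) = 70 - 172777/450 = -141277/450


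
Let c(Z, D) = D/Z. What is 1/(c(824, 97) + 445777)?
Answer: 824/367320345 ≈ 2.2433e-6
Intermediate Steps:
1/(c(824, 97) + 445777) = 1/(97/824 + 445777) = 1/(367320345/824) = 824/367320345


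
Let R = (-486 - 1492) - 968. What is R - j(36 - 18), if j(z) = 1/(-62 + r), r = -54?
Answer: -341735/116 ≈ -2946.0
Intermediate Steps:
j(z) = -1/116 (j(z) = 1/(-62 - 54) = 1/(-116) = -1/116)
R = -2946 (R = -1978 - 968 = -2946)
R - j(36 - 18) = -2946 - 1*(-1/116) = -2946 + 1/116 = -341735/116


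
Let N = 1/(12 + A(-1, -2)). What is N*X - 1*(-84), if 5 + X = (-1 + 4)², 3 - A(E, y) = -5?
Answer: 421/5 ≈ 84.200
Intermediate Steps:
A(E, y) = 8 (A(E, y) = 3 - 1*(-5) = 3 + 5 = 8)
X = 4 (X = -5 + (-1 + 4)² = -5 + 3² = -5 + 9 = 4)
N = 1/20 (N = 1/(12 + 8) = 1/20 ≈ 0.050000)
N*X - 1*(-84) = (1/20)*4 - 1*(-84) = ⅕ + 84 = 421/5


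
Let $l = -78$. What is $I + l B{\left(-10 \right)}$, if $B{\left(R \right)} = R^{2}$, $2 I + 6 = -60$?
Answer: $-7833$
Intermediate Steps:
$I = -33$ ($I = -3 + \frac{1}{2} \left(-60\right) = -3 - 30 = -33$)
$I + l B{\left(-10 \right)} = -33 - 78 \left(-10\right)^{2} = -33 - 7800 = -7833$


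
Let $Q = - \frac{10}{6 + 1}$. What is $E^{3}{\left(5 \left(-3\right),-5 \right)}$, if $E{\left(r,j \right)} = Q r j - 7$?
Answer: $- \frac{510082399}{343} \approx -1.4871 \cdot 10^{6}$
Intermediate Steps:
$Q = - \frac{10}{7} \approx -1.4286$
$E{\left(r,j \right)} = -7 - \frac{10 j r}{7}$ ($E{\left(r,j \right)} = - \frac{10 r}{7} j - 7 = - \frac{10 j r}{7} - 7 = -7 - \frac{10 j r}{7}$)
$E^{3}{\left(5 \left(-3\right),-5 \right)} = \left(-7 - - \frac{50 \cdot 5 \left(-3\right)}{7}\right)^{3} = \left(-7 - \left(- \frac{50}{7}\right) \left(-15\right)\right)^{3} = \left(-7 - \frac{750}{7}\right)^{3} = \left(- \frac{799}{7}\right)^{3} = - \frac{510082399}{343}$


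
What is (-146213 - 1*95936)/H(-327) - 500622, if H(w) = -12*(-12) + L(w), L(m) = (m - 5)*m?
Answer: -54421858525/108708 ≈ -5.0062e+5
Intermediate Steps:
L(m) = m*(-5 + m) (L(m) = (-5 + m)*m = m*(-5 + m))
H(w) = 144 + w*(-5 + w) (H(w) = -12*(-12) + w*(-5 + w) = 144 + w*(-5 + w))
(-146213 - 1*95936)/H(-327) - 500622 = (-146213 - 1*95936)/(144 - 327*(-5 - 327)) - 500622 = (-146213 - 95936)/(144 - 327*(-332)) - 500622 = -242149/(144 + 108564) - 500622 = -242149/108708 - 500622 = -54421858525/108708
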